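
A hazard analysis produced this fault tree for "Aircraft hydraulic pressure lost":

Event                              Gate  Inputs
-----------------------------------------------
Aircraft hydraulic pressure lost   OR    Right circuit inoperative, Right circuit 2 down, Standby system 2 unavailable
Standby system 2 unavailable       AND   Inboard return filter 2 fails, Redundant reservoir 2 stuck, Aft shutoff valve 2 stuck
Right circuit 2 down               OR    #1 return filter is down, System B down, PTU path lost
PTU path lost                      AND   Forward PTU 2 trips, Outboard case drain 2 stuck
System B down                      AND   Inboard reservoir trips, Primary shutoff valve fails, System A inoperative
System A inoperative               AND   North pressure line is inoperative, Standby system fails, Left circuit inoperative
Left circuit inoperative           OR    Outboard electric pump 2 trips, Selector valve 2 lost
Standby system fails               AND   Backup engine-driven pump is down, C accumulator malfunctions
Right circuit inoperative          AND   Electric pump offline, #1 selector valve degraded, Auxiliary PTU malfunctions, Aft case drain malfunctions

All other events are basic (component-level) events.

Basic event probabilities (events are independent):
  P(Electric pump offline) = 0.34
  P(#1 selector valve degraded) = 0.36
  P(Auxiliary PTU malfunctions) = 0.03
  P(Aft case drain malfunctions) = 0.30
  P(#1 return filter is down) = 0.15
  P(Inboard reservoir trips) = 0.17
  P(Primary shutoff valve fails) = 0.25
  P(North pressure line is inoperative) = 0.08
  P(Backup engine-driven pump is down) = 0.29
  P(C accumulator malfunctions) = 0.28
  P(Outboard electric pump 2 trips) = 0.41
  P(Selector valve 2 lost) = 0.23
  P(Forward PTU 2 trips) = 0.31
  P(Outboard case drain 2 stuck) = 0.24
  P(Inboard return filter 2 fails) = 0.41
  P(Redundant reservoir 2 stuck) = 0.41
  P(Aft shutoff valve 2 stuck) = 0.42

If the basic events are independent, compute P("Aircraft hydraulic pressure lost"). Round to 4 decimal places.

P(Right circuit inoperative) [AND] = 0.34 × 0.36 × 0.03 × 0.30 = 0.001102
P(Standby system fails) [AND] = 0.29 × 0.28 = 0.081200
P(Left circuit inoperative) [OR] = 1 − (1−0.41) × (1−0.23) = 0.545700
P(System A inoperative) [AND] = 0.08 × 0.081200 × 0.545700 = 0.003545
P(System B down) [AND] = 0.17 × 0.25 × 0.003545 = 0.000151
P(PTU path lost) [AND] = 0.31 × 0.24 = 0.074400
P(Right circuit 2 down) [OR] = 1 − (1−0.15) × (1−0.000151) × (1−0.074400) = 0.213359
P(Standby system 2 unavailable) [AND] = 0.41 × 0.41 × 0.42 = 0.070602
P(Aircraft hydraulic pressure lost) [OR] = 1 − (1−0.001102) × (1−0.213359) × (1−0.070602) = 0.269703
Rounded to 4 decimal places: P(Aircraft hydraulic pressure lost) ≈ 0.2697.

0.2697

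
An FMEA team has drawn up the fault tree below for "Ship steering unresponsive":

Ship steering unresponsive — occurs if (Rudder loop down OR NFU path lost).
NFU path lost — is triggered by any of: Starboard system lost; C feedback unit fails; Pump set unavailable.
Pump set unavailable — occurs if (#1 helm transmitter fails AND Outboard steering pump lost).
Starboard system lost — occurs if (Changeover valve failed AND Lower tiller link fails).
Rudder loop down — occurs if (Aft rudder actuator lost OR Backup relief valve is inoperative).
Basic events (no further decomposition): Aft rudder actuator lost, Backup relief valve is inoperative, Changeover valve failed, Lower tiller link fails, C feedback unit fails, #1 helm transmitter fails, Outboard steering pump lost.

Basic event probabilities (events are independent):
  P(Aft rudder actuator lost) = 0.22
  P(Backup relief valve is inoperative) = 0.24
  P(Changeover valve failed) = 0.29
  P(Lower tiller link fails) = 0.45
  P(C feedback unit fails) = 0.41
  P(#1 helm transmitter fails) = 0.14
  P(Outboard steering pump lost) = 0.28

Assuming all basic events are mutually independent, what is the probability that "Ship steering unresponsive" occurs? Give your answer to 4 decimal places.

0.7078

P(Rudder loop down) [OR] = 1 − (1−0.22) × (1−0.24) = 0.407200
P(Starboard system lost) [AND] = 0.29 × 0.45 = 0.130500
P(Pump set unavailable) [AND] = 0.14 × 0.28 = 0.039200
P(NFU path lost) [OR] = 1 − (1−0.130500) × (1−0.41) × (1−0.039200) = 0.507105
P(Ship steering unresponsive) [OR] = 1 − (1−0.407200) × (1−0.507105) = 0.707812
Rounded to 4 decimal places: P(Ship steering unresponsive) ≈ 0.7078.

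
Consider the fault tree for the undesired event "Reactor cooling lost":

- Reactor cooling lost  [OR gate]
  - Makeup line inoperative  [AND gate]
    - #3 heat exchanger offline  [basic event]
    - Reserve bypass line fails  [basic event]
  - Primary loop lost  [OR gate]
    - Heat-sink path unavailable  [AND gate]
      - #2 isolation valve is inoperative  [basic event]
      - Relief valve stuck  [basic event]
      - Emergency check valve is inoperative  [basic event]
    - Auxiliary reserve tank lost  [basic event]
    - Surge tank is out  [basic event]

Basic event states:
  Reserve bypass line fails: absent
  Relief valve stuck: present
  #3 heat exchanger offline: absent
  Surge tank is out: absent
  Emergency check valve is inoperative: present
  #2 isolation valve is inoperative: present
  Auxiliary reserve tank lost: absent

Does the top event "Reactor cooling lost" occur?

Makeup line inoperative [AND]: #3 heat exchanger offline=not, Reserve bypass line fails=not → not all inputs occur → does not occur.
Heat-sink path unavailable [AND]: #2 isolation valve is inoperative=occurs, Relief valve stuck=occurs, Emergency check valve is inoperative=occurs → all inputs occur → occurs.
Primary loop lost [OR]: Heat-sink path unavailable=occurs, Auxiliary reserve tank lost=not, Surge tank is out=not → at least one input occurs → occurs.
Reactor cooling lost [OR]: Makeup line inoperative=not, Primary loop lost=occurs → at least one input occurs → occurs.

Yes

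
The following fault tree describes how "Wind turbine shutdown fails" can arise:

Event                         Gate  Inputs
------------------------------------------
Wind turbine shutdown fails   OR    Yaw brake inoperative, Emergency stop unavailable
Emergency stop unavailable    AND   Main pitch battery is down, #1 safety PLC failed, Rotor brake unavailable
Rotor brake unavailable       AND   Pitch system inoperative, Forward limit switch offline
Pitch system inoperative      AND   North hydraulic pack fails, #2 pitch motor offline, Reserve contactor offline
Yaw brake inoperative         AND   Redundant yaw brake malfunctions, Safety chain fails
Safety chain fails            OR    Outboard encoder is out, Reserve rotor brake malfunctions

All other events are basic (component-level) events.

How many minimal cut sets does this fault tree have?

Safety chain fails [OR]: union of children's cut sets → 2 cut set(s).
Yaw brake inoperative [AND]: one cut set from each child combined → 1 × 2 = 2 cut set(s).
Pitch system inoperative [AND]: one cut set from each child combined → 1 × 1 × 1 = 1 cut set(s).
Rotor brake unavailable [AND]: one cut set from each child combined → 1 × 1 = 1 cut set(s).
Emergency stop unavailable [AND]: one cut set from each child combined → 1 × 1 × 1 = 1 cut set(s).
Wind turbine shutdown fails [OR]: union of children's cut sets → 3 cut set(s).
Minimal cut sets: {Outboard encoder is out, Redundant yaw brake malfunctions}; {Redundant yaw brake malfunctions, Reserve rotor brake malfunctions}; {#1 safety PLC failed, #2 pitch motor offline, Forward limit switch offline, Main pitch battery is down, North hydraulic pack fails, Reserve contactor offline}.

3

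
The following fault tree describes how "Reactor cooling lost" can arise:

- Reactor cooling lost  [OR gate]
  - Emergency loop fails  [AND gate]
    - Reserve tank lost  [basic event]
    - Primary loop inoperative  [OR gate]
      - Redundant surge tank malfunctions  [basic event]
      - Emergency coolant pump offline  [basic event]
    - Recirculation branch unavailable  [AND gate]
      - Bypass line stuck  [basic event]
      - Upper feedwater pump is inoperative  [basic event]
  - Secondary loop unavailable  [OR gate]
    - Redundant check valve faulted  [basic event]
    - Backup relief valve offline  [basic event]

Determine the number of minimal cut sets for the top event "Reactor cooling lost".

Primary loop inoperative [OR]: union of children's cut sets → 2 cut set(s).
Recirculation branch unavailable [AND]: one cut set from each child combined → 1 × 1 = 1 cut set(s).
Emergency loop fails [AND]: one cut set from each child combined → 1 × 2 × 1 = 2 cut set(s).
Secondary loop unavailable [OR]: union of children's cut sets → 2 cut set(s).
Reactor cooling lost [OR]: union of children's cut sets → 4 cut set(s).
Minimal cut sets: {Bypass line stuck, Redundant surge tank malfunctions, Reserve tank lost, Upper feedwater pump is inoperative}; {Bypass line stuck, Emergency coolant pump offline, Reserve tank lost, Upper feedwater pump is inoperative}; {Redundant check valve faulted}; {Backup relief valve offline}.

4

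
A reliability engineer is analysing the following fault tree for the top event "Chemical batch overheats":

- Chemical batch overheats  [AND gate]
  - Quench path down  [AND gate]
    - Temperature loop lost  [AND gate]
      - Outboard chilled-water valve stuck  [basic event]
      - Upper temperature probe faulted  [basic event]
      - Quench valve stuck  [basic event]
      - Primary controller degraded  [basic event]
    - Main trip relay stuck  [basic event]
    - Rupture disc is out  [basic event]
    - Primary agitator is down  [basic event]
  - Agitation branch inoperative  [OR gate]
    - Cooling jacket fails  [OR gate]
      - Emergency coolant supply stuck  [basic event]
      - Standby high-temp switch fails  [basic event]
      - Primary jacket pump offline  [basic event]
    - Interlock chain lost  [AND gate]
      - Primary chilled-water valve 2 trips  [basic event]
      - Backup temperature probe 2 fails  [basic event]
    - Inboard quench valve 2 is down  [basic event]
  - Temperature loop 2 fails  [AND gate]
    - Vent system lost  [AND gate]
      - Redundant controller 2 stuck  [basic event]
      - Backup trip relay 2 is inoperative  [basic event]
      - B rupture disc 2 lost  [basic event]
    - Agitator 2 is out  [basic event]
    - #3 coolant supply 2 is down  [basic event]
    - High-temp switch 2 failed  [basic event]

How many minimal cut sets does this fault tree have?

Temperature loop lost [AND]: one cut set from each child combined → 1 × 1 × 1 × 1 = 1 cut set(s).
Quench path down [AND]: one cut set from each child combined → 1 × 1 × 1 × 1 = 1 cut set(s).
Cooling jacket fails [OR]: union of children's cut sets → 3 cut set(s).
Interlock chain lost [AND]: one cut set from each child combined → 1 × 1 = 1 cut set(s).
Agitation branch inoperative [OR]: union of children's cut sets → 5 cut set(s).
Vent system lost [AND]: one cut set from each child combined → 1 × 1 × 1 = 1 cut set(s).
Temperature loop 2 fails [AND]: one cut set from each child combined → 1 × 1 × 1 × 1 = 1 cut set(s).
Chemical batch overheats [AND]: one cut set from each child combined → 1 × 5 × 1 = 5 cut set(s).
Minimal cut sets: {#3 coolant supply 2 is down, Agitator 2 is out, B rupture disc 2 lost, Backup trip relay 2 is inoperative, Emergency coolant supply stuck, High-temp switch 2 failed, Main trip relay stuck, Outboard chilled-water valve stuck, Primary agitator is down, Primary controller degraded, Quench valve stuck, Redundant controller 2 stuck, Rupture disc is out, Upper temperature probe faulted}; {#3 coolant supply 2 is down, Agitator 2 is out, B rupture disc 2 lost, Backup trip relay 2 is inoperative, High-temp switch 2 failed, Main trip relay stuck, Outboard chilled-water valve stuck, Primary agitator is down, Primary controller degraded, Quench valve stuck, Redundant controller 2 stuck, Rupture disc is out, Standby high-temp switch fails, Upper temperature probe faulted}; {#3 coolant supply 2 is down, Agitator 2 is out, B rupture disc 2 lost, Backup trip relay 2 is inoperative, High-temp switch 2 failed, Main trip relay stuck, Outboard chilled-water valve stuck, Primary agitator is down, Primary controller degraded, Primary jacket pump offline, Quench valve stuck, Redundant controller 2 stuck, Rupture disc is out, Upper temperature probe faulted}; {#3 coolant supply 2 is down, Agitator 2 is out, B rupture disc 2 lost, Backup temperature probe 2 fails, Backup trip relay 2 is inoperative, High-temp switch 2 failed, Main trip relay stuck, Outboard chilled-water valve stuck, Primary agitator is down, Primary chilled-water valve 2 trips, Primary controller degraded, Quench valve stuck, Redundant controller 2 stuck, Rupture disc is out, Upper temperature probe faulted}; {#3 coolant supply 2 is down, Agitator 2 is out, B rupture disc 2 lost, Backup trip relay 2 is inoperative, High-temp switch 2 failed, Inboard quench valve 2 is down, Main trip relay stuck, Outboard chilled-water valve stuck, Primary agitator is down, Primary controller degraded, Quench valve stuck, Redundant controller 2 stuck, Rupture disc is out, Upper temperature probe faulted}.

5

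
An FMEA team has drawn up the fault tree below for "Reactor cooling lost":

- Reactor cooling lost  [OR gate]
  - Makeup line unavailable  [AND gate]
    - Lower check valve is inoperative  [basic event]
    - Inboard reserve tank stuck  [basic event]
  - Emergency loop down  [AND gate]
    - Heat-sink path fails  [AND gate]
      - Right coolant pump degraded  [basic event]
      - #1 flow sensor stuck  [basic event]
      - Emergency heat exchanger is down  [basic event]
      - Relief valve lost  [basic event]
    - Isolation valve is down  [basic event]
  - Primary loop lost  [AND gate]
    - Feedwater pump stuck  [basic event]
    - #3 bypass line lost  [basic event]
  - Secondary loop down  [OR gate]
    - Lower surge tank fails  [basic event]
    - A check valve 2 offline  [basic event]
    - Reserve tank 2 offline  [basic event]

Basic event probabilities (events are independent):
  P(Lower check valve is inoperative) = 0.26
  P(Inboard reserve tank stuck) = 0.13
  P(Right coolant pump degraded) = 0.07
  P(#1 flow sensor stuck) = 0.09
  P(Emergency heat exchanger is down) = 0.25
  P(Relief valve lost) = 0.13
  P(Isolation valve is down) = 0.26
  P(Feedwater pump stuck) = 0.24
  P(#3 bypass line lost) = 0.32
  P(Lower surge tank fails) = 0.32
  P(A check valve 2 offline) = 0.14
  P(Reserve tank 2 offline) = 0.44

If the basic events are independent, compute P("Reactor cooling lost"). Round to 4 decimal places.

0.7079

P(Makeup line unavailable) [AND] = 0.26 × 0.13 = 0.033800
P(Heat-sink path fails) [AND] = 0.07 × 0.09 × 0.25 × 0.13 = 0.000205
P(Emergency loop down) [AND] = 0.000205 × 0.26 = 0.000053
P(Primary loop lost) [AND] = 0.24 × 0.32 = 0.076800
P(Secondary loop down) [OR] = 1 − (1−0.32) × (1−0.14) × (1−0.44) = 0.672512
P(Reactor cooling lost) [OR] = 1 − (1−0.033800) × (1−0.000053) × (1−0.076800) × (1−0.672512) = 0.707898
Rounded to 4 decimal places: P(Reactor cooling lost) ≈ 0.7079.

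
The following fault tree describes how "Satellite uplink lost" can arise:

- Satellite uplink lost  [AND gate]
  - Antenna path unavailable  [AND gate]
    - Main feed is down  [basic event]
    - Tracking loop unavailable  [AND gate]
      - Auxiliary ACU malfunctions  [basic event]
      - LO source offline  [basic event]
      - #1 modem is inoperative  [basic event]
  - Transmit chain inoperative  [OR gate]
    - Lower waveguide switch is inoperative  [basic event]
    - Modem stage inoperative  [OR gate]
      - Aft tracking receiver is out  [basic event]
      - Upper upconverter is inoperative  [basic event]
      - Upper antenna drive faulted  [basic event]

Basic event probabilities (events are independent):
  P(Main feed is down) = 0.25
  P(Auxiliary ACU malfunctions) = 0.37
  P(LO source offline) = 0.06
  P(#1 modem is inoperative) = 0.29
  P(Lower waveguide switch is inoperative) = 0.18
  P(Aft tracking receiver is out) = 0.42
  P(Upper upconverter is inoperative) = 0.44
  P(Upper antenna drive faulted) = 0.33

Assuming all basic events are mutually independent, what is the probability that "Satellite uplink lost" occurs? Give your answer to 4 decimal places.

P(Tracking loop unavailable) [AND] = 0.37 × 0.06 × 0.29 = 0.006438
P(Antenna path unavailable) [AND] = 0.25 × 0.006438 = 0.001610
P(Modem stage inoperative) [OR] = 1 − (1−0.42) × (1−0.44) × (1−0.33) = 0.782384
P(Transmit chain inoperative) [OR] = 1 − (1−0.18) × (1−0.782384) = 0.821555
P(Satellite uplink lost) [AND] = 0.001610 × 0.821555 = 0.001323
Rounded to 4 decimal places: P(Satellite uplink lost) ≈ 0.0013.

0.0013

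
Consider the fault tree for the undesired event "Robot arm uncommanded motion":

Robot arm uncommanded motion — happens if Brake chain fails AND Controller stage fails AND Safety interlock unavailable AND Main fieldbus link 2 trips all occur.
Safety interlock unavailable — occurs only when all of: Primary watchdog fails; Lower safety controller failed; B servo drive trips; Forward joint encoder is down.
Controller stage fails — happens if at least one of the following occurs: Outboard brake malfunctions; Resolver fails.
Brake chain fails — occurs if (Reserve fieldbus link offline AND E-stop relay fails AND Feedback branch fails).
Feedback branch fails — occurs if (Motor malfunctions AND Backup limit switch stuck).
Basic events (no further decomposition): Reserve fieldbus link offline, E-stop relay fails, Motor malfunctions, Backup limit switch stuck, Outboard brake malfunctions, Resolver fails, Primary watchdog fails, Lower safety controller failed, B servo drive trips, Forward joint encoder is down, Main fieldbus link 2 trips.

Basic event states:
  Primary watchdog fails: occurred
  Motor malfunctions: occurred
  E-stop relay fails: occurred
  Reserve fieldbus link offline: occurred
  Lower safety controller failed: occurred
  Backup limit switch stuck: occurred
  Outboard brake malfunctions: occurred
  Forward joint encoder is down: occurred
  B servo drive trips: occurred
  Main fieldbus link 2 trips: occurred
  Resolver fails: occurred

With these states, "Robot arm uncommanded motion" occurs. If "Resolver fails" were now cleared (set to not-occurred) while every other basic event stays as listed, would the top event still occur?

Yes

Counterfactual: set "Resolver fails" to not occurred.
Feedback branch fails [AND]: Motor malfunctions=occurs, Backup limit switch stuck=occurs → all inputs occur → occurs.
Brake chain fails [AND]: Reserve fieldbus link offline=occurs, E-stop relay fails=occurs, Feedback branch fails=occurs → all inputs occur → occurs.
Controller stage fails [OR]: Outboard brake malfunctions=occurs, Resolver fails=not → at least one input occurs → occurs.
Safety interlock unavailable [AND]: Primary watchdog fails=occurs, Lower safety controller failed=occurs, B servo drive trips=occurs, Forward joint encoder is down=occurs → all inputs occur → occurs.
Robot arm uncommanded motion [AND]: Brake chain fails=occurs, Controller stage fails=occurs, Safety interlock unavailable=occurs, Main fieldbus link 2 trips=occurs → all inputs occur → occurs.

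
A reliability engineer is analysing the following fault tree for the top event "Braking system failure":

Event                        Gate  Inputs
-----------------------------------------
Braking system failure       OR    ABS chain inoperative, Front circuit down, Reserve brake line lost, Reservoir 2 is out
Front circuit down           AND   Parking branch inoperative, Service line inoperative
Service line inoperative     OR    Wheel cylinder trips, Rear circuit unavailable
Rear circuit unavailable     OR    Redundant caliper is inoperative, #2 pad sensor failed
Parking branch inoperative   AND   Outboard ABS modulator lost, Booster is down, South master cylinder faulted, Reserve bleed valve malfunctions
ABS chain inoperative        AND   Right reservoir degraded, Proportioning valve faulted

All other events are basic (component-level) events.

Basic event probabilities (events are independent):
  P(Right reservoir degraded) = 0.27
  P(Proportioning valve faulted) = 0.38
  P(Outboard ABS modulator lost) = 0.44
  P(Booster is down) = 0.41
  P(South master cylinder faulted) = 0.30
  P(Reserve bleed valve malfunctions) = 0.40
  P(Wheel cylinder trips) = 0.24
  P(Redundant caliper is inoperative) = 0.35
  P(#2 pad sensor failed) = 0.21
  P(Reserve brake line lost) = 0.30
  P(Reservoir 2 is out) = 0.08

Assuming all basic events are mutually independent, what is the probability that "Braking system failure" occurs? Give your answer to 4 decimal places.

P(ABS chain inoperative) [AND] = 0.27 × 0.38 = 0.102600
P(Parking branch inoperative) [AND] = 0.44 × 0.41 × 0.30 × 0.40 = 0.021648
P(Rear circuit unavailable) [OR] = 1 − (1−0.35) × (1−0.21) = 0.486500
P(Service line inoperative) [OR] = 1 − (1−0.24) × (1−0.486500) = 0.609740
P(Front circuit down) [AND] = 0.021648 × 0.609740 = 0.013200
P(Braking system failure) [OR] = 1 − (1−0.102600) × (1−0.013200) × (1−0.30) × (1−0.08) = 0.429703
Rounded to 4 decimal places: P(Braking system failure) ≈ 0.4297.

0.4297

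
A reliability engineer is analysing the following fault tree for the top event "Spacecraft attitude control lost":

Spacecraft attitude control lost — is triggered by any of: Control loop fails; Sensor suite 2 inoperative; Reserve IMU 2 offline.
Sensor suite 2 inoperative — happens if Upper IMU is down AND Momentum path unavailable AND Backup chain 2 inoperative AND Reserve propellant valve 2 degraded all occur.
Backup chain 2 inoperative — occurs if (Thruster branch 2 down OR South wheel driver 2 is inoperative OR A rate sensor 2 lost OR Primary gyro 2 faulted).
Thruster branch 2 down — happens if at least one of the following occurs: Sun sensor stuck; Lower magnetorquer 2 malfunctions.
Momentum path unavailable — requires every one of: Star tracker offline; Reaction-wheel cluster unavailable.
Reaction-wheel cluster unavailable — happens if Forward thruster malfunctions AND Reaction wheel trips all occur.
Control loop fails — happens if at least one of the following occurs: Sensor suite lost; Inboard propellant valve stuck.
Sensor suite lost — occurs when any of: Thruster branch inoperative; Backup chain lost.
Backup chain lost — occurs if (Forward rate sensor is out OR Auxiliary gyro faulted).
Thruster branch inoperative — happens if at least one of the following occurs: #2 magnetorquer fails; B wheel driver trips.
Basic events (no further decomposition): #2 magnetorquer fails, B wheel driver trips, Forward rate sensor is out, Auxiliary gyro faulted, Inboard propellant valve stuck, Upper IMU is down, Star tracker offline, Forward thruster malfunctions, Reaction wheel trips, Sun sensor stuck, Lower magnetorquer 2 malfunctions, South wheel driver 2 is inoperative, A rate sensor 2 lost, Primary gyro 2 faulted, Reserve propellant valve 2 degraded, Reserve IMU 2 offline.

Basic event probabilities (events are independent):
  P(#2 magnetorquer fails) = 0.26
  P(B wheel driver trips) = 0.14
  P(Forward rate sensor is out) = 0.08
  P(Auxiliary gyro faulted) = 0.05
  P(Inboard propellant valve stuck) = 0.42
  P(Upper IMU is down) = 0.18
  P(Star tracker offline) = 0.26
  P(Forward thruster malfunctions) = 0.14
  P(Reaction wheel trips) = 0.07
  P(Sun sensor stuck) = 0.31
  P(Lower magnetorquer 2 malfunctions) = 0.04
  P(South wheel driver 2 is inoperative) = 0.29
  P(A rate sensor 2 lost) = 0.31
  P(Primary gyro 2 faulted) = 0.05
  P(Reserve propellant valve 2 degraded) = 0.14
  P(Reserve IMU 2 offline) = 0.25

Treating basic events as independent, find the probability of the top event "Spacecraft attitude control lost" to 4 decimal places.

P(Thruster branch inoperative) [OR] = 1 − (1−0.26) × (1−0.14) = 0.363600
P(Backup chain lost) [OR] = 1 − (1−0.08) × (1−0.05) = 0.126000
P(Sensor suite lost) [OR] = 1 − (1−0.363600) × (1−0.126000) = 0.443786
P(Control loop fails) [OR] = 1 − (1−0.443786) × (1−0.42) = 0.677396
P(Reaction-wheel cluster unavailable) [AND] = 0.14 × 0.07 = 0.009800
P(Momentum path unavailable) [AND] = 0.26 × 0.009800 = 0.002548
P(Thruster branch 2 down) [OR] = 1 − (1−0.31) × (1−0.04) = 0.337600
P(Backup chain 2 inoperative) [OR] = 1 − (1−0.337600) × (1−0.29) × (1−0.31) × (1−0.05) = 0.691716
P(Sensor suite 2 inoperative) [AND] = 0.18 × 0.002548 × 0.691716 × 0.14 = 0.000044
P(Spacecraft attitude control lost) [OR] = 1 − (1−0.677396) × (1−0.000044) × (1−0.25) = 0.758058
Rounded to 4 decimal places: P(Spacecraft attitude control lost) ≈ 0.7581.

0.7581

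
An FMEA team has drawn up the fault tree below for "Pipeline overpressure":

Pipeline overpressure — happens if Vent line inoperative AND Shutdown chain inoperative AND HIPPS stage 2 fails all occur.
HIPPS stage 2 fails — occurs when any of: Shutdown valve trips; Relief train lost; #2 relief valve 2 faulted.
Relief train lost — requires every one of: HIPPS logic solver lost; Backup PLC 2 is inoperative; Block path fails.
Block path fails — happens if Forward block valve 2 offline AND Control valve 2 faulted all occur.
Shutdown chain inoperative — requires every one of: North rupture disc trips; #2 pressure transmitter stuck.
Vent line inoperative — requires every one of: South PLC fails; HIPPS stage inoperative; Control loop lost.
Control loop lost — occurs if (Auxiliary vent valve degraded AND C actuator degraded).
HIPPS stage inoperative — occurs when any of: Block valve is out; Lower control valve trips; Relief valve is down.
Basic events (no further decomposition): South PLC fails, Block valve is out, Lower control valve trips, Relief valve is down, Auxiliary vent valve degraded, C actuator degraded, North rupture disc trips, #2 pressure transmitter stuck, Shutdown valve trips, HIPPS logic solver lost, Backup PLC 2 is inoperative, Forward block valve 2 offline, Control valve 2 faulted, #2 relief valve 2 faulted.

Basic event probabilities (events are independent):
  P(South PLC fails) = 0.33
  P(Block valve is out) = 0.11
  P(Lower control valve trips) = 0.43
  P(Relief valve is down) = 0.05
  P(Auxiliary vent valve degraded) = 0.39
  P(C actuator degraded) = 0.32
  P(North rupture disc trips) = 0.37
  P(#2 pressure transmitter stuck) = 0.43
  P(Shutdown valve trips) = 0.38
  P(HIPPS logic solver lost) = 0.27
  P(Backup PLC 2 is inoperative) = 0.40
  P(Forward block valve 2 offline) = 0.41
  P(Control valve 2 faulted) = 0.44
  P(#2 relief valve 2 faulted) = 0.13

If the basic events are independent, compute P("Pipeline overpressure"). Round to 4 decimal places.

0.0016

P(HIPPS stage inoperative) [OR] = 1 − (1−0.11) × (1−0.43) × (1−0.05) = 0.518065
P(Control loop lost) [AND] = 0.39 × 0.32 = 0.124800
P(Vent line inoperative) [AND] = 0.33 × 0.518065 × 0.124800 = 0.021336
P(Shutdown chain inoperative) [AND] = 0.37 × 0.43 = 0.159100
P(Block path fails) [AND] = 0.41 × 0.44 = 0.180400
P(Relief train lost) [AND] = 0.27 × 0.40 × 0.180400 = 0.019483
P(HIPPS stage 2 fails) [OR] = 1 − (1−0.38) × (1−0.019483) × (1−0.13) = 0.471109
P(Pipeline overpressure) [AND] = 0.021336 × 0.159100 × 0.471109 = 0.001599
Rounded to 4 decimal places: P(Pipeline overpressure) ≈ 0.0016.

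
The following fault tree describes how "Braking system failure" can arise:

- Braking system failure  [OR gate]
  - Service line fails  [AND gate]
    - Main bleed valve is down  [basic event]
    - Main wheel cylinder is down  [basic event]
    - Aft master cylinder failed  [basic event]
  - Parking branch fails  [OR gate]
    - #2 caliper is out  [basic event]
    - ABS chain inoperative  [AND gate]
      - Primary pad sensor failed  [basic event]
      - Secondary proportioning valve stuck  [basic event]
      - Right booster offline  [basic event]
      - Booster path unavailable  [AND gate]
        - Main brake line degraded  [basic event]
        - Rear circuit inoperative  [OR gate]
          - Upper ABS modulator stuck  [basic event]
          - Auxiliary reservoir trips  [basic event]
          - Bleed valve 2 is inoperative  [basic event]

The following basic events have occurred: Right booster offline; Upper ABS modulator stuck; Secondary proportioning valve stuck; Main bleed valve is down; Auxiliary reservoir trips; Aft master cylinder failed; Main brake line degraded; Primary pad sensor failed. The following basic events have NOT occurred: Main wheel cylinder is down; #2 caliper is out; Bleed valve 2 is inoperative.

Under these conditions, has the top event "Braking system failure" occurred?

Service line fails [AND]: Main bleed valve is down=occurs, Main wheel cylinder is down=not, Aft master cylinder failed=occurs → not all inputs occur → does not occur.
Rear circuit inoperative [OR]: Upper ABS modulator stuck=occurs, Auxiliary reservoir trips=occurs, Bleed valve 2 is inoperative=not → at least one input occurs → occurs.
Booster path unavailable [AND]: Main brake line degraded=occurs, Rear circuit inoperative=occurs → all inputs occur → occurs.
ABS chain inoperative [AND]: Primary pad sensor failed=occurs, Secondary proportioning valve stuck=occurs, Right booster offline=occurs, Booster path unavailable=occurs → all inputs occur → occurs.
Parking branch fails [OR]: #2 caliper is out=not, ABS chain inoperative=occurs → at least one input occurs → occurs.
Braking system failure [OR]: Service line fails=not, Parking branch fails=occurs → at least one input occurs → occurs.

Yes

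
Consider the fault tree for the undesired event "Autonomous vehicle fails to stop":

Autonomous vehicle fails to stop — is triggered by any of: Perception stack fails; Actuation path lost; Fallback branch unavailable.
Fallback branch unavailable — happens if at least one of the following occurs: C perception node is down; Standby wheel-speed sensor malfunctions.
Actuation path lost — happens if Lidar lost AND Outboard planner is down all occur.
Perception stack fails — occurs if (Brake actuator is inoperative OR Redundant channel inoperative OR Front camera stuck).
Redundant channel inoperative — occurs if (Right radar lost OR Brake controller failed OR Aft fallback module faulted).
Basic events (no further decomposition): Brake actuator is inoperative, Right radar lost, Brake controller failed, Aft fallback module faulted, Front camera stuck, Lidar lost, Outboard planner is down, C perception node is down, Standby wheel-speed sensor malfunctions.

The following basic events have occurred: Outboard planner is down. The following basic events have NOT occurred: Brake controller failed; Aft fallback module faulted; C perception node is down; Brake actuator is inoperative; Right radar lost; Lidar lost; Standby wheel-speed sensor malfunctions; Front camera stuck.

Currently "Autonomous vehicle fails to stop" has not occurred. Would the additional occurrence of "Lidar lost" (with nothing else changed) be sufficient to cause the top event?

Counterfactual: set "Lidar lost" to occurred.
Redundant channel inoperative [OR]: Right radar lost=not, Brake controller failed=not, Aft fallback module faulted=not → no input occurs → does not occur.
Perception stack fails [OR]: Brake actuator is inoperative=not, Redundant channel inoperative=not, Front camera stuck=not → no input occurs → does not occur.
Actuation path lost [AND]: Lidar lost=occurs, Outboard planner is down=occurs → all inputs occur → occurs.
Fallback branch unavailable [OR]: C perception node is down=not, Standby wheel-speed sensor malfunctions=not → no input occurs → does not occur.
Autonomous vehicle fails to stop [OR]: Perception stack fails=not, Actuation path lost=occurs, Fallback branch unavailable=not → at least one input occurs → occurs.

Yes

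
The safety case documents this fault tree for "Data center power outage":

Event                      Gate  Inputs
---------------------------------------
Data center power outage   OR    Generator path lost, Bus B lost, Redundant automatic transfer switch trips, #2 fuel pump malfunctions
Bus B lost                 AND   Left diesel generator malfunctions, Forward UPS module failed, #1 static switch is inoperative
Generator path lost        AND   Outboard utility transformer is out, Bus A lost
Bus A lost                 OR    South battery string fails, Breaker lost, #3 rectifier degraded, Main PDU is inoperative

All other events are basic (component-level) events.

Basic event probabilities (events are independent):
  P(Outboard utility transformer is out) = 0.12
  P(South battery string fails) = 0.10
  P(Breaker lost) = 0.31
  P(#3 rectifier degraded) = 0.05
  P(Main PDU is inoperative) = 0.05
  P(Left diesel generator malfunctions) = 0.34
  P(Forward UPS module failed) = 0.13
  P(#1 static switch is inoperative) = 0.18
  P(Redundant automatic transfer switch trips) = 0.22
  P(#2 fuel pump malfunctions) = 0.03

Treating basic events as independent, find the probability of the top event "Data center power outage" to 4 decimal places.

P(Bus A lost) [OR] = 1 − (1−0.10) × (1−0.31) × (1−0.05) × (1−0.05) = 0.439548
P(Generator path lost) [AND] = 0.12 × 0.439548 = 0.052746
P(Bus B lost) [AND] = 0.34 × 0.13 × 0.18 = 0.007956
P(Data center power outage) [OR] = 1 − (1−0.052746) × (1−0.007956) × (1−0.22) × (1−0.03) = 0.289010
Rounded to 4 decimal places: P(Data center power outage) ≈ 0.2890.

0.2890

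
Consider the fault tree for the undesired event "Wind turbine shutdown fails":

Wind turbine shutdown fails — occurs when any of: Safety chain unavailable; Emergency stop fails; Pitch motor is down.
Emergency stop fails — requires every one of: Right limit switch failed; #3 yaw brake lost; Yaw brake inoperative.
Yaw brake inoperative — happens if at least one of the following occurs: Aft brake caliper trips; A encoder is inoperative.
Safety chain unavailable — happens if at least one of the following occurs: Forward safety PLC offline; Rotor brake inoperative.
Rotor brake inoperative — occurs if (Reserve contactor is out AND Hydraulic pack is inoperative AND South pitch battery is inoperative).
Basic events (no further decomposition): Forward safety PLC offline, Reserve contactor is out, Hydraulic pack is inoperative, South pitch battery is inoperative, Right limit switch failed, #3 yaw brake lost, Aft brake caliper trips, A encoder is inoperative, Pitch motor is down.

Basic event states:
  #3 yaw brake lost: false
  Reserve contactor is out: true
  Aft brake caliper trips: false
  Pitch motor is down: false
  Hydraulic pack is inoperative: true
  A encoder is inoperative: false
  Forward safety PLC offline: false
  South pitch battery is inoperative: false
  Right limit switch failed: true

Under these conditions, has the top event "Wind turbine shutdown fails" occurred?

No

Rotor brake inoperative [AND]: Reserve contactor is out=occurs, Hydraulic pack is inoperative=occurs, South pitch battery is inoperative=not → not all inputs occur → does not occur.
Safety chain unavailable [OR]: Forward safety PLC offline=not, Rotor brake inoperative=not → no input occurs → does not occur.
Yaw brake inoperative [OR]: Aft brake caliper trips=not, A encoder is inoperative=not → no input occurs → does not occur.
Emergency stop fails [AND]: Right limit switch failed=occurs, #3 yaw brake lost=not, Yaw brake inoperative=not → not all inputs occur → does not occur.
Wind turbine shutdown fails [OR]: Safety chain unavailable=not, Emergency stop fails=not, Pitch motor is down=not → no input occurs → does not occur.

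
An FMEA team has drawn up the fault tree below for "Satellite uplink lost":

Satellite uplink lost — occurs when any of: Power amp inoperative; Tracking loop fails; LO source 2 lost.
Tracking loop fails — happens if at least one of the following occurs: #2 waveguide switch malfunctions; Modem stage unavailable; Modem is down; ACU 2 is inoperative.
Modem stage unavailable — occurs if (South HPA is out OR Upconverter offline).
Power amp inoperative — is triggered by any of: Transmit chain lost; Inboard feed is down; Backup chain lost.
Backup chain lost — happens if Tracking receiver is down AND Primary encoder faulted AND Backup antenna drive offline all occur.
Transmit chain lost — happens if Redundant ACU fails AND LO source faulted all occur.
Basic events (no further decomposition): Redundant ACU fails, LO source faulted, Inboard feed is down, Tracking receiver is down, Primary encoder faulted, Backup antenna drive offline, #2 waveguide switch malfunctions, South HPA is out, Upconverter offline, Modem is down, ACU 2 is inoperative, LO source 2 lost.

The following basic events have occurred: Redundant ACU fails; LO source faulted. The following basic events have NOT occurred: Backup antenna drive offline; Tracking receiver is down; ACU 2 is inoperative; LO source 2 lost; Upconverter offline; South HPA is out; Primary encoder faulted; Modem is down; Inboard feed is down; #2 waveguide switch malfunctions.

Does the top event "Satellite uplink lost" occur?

Transmit chain lost [AND]: Redundant ACU fails=occurs, LO source faulted=occurs → all inputs occur → occurs.
Backup chain lost [AND]: Tracking receiver is down=not, Primary encoder faulted=not, Backup antenna drive offline=not → not all inputs occur → does not occur.
Power amp inoperative [OR]: Transmit chain lost=occurs, Inboard feed is down=not, Backup chain lost=not → at least one input occurs → occurs.
Modem stage unavailable [OR]: South HPA is out=not, Upconverter offline=not → no input occurs → does not occur.
Tracking loop fails [OR]: #2 waveguide switch malfunctions=not, Modem stage unavailable=not, Modem is down=not, ACU 2 is inoperative=not → no input occurs → does not occur.
Satellite uplink lost [OR]: Power amp inoperative=occurs, Tracking loop fails=not, LO source 2 lost=not → at least one input occurs → occurs.

Yes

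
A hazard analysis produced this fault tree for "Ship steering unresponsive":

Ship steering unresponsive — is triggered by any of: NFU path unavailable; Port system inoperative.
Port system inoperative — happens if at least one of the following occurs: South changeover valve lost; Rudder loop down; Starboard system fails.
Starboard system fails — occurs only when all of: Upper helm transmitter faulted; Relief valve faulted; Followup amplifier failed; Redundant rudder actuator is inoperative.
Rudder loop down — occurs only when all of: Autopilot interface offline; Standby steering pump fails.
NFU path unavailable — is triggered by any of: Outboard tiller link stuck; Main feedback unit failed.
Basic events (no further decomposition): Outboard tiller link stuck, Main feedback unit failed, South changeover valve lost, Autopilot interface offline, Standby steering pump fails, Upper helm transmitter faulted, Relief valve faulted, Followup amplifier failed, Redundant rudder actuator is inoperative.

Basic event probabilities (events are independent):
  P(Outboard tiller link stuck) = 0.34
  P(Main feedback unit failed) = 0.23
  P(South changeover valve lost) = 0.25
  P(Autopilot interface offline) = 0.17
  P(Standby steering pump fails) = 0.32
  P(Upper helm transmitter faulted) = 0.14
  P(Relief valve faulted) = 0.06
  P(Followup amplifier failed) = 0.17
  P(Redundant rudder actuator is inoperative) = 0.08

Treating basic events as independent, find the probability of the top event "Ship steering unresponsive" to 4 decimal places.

P(NFU path unavailable) [OR] = 1 − (1−0.34) × (1−0.23) = 0.491800
P(Rudder loop down) [AND] = 0.17 × 0.32 = 0.054400
P(Starboard system fails) [AND] = 0.14 × 0.06 × 0.17 × 0.08 = 0.000114
P(Port system inoperative) [OR] = 1 − (1−0.25) × (1−0.054400) × (1−0.000114) = 0.290881
P(Ship steering unresponsive) [OR] = 1 − (1−0.491800) × (1−0.290881) = 0.639626
Rounded to 4 decimal places: P(Ship steering unresponsive) ≈ 0.6396.

0.6396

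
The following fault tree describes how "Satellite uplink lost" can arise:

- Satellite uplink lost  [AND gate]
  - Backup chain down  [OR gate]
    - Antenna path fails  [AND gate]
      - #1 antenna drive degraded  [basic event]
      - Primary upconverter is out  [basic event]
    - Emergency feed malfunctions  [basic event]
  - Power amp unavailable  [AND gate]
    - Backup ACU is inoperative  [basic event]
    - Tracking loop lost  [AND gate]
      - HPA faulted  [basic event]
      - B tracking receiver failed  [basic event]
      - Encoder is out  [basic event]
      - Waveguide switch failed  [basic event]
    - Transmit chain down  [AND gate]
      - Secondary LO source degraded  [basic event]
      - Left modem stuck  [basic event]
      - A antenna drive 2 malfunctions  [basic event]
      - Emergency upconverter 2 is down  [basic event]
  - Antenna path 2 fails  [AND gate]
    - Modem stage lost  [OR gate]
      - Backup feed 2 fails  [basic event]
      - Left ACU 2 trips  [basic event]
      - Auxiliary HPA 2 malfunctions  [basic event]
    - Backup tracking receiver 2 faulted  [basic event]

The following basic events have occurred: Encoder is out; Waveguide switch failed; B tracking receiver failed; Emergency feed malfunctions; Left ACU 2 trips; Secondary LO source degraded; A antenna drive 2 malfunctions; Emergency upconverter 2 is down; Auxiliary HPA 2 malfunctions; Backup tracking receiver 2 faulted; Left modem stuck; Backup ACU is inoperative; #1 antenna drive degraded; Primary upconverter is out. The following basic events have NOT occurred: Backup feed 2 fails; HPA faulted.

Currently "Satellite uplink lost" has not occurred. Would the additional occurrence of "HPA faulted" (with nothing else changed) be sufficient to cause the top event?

Yes

Counterfactual: set "HPA faulted" to occurred.
Antenna path fails [AND]: #1 antenna drive degraded=occurs, Primary upconverter is out=occurs → all inputs occur → occurs.
Backup chain down [OR]: Antenna path fails=occurs, Emergency feed malfunctions=occurs → at least one input occurs → occurs.
Tracking loop lost [AND]: HPA faulted=occurs, B tracking receiver failed=occurs, Encoder is out=occurs, Waveguide switch failed=occurs → all inputs occur → occurs.
Transmit chain down [AND]: Secondary LO source degraded=occurs, Left modem stuck=occurs, A antenna drive 2 malfunctions=occurs, Emergency upconverter 2 is down=occurs → all inputs occur → occurs.
Power amp unavailable [AND]: Backup ACU is inoperative=occurs, Tracking loop lost=occurs, Transmit chain down=occurs → all inputs occur → occurs.
Modem stage lost [OR]: Backup feed 2 fails=not, Left ACU 2 trips=occurs, Auxiliary HPA 2 malfunctions=occurs → at least one input occurs → occurs.
Antenna path 2 fails [AND]: Modem stage lost=occurs, Backup tracking receiver 2 faulted=occurs → all inputs occur → occurs.
Satellite uplink lost [AND]: Backup chain down=occurs, Power amp unavailable=occurs, Antenna path 2 fails=occurs → all inputs occur → occurs.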